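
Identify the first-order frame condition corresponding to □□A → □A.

density: ∀x ∀y (Rxy → ∃z (Rxz ∧ Rzy))

Suppose □□A→□A is valid. Take Rxy and set V(A)={w : xR²w}. Then □□A at x, so □A at x, so A at y, i.e. ∃z(Rxz∧Rzy).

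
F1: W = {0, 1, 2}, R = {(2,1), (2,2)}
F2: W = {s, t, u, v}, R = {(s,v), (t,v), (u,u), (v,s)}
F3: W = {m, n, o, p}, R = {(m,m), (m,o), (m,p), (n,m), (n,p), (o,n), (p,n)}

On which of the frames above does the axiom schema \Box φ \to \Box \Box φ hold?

F1

The schema corresponds to transitivity: \forall x \forall y \forall z (Rxy \wedge Ryz \to Rxz).
F1: satisfies the condition.
F2: fails — Rsv and Rvs but not Rss.
F3: fails — Ron and Rnm but not Rom.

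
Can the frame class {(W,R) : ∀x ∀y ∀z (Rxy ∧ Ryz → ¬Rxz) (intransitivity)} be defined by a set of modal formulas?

Not modally definable

Modal frame validity is preserved under surjective bounded morphisms.
The 7-cycle (worlds w0,w1,w2,w3,w4,w5,w6 with w0→w1→w2→w3→w4→w5→w6→w0) is intransitive. Mapping every world to a single reflexive point • is a surjective bounded morphism; the reflexive point is not intransitive (R••∧R•• but R••).
So the class is not modally definable.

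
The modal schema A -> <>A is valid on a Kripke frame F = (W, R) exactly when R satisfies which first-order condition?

reflexivity

Equivalently (dual form): □A → A.
Suppose □A→A is valid. At any x set V(A)={w : Rxw}. Then □A holds at x, so A holds at x, i.e. Rxx.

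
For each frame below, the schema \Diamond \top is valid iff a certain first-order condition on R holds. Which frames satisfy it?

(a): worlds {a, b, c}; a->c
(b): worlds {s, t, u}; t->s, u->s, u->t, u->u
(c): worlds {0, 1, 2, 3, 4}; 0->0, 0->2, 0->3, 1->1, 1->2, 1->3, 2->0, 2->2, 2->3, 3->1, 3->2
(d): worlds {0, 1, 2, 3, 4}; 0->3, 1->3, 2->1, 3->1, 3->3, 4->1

Frame correspondent (Sahlqvist): \forall x \exists y Rxy — i.e. seriality.
(a): fails — world b has no successor.
(b): fails — world s has no successor.
(c): fails — world 4 has no successor.
(d): holds.
Valid on: (d).

(d)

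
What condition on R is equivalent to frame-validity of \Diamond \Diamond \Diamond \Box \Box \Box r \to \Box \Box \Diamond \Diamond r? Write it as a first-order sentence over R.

\forall x \forall y \forall z ((x R^3 y \wedge x R^2 z) \to \exists w (y R^3 w \wedge z R^2 w))

This is a Sahlqvist (Geach-type) schema ◇^3□^3r → □^2◇^2r.
First-order correspondent: \forall x \forall y \forall z ((x R^3 y \wedge x R^2 z) \to \exists w (y R^3 w \wedge z R^2 w)).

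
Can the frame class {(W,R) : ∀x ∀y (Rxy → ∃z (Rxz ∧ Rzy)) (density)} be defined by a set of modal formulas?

Yes, by □□r → □r

Yes: it is density, defined by the C4 schema □□r → □r.
Suppose □□r→□r is valid. Take Rxy and set V(r)={w : xR²w}. Then □□r at x, so □r at x, so r at y, i.e. ∃z(Rxz∧Rzy).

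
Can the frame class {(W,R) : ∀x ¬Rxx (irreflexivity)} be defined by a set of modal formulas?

No

Modal frame validity is preserved under surjective bounded morphisms.
The 2-cycle (worlds s,t with s→t→s) is irreflexive, and the map sending every world to a single reflexive point • is a surjective bounded morphism (forth: every edge maps to (•,•); back: every world has a successor). So any modal formula valid on the 2-cycle is also valid on the reflexive point, which is not irreflexive.
Hence irreflexivity is not modally definable.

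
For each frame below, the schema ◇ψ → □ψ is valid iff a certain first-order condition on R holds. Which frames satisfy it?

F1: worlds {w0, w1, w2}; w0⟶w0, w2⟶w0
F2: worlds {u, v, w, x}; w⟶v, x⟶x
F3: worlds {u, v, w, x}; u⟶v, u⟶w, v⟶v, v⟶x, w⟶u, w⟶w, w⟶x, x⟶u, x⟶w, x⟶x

The schema corresponds to partial functionality: ∀x ∀y ∀z (Rxy ∧ Rxz → y = z).
F1: holds.
F2: holds.
F3: fails — u sees both v and w.

F1, F2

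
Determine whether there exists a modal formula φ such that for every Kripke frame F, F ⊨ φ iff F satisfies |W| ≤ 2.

Any modally definable frame class is closed under disjoint unions.
Any modal formula valid on each of 3 disjoint one-world frames is valid on their disjoint union (validity is preserved under disjoint unions). Each one-world frame has |W|=1≤2, but the union has |W|=3.
So the class is not modally definable.

Not modally definable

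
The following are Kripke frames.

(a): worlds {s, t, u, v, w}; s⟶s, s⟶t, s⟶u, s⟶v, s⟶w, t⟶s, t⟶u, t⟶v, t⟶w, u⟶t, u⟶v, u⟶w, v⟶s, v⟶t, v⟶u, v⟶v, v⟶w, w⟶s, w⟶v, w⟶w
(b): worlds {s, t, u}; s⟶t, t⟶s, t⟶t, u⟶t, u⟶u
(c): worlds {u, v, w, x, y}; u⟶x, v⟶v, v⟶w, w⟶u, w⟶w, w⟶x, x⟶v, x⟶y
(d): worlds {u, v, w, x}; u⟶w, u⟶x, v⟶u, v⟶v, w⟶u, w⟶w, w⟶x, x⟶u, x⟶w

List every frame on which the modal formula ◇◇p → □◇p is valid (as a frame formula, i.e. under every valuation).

The schema corresponds to a generalized confluence (Geach) condition: ∀x ∀y ∀z ((xR²y ∧ xRz) → ∃w (y = w ∧ zRw)).
(a): fails — sR²s, sRu but no w* with s=w* and uRw*.
(b): fails — tR²s, tRs but no w with s=w and sRw.
(c): fails — vR²u, vRv but no t with u=t and vRt.
(d): fails — uR²x, uRx but no t with x=t and xRt.
Valid on no frame.

none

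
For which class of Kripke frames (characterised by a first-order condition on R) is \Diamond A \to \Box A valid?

Suppose ◇A→□A is valid. Take Rxy, Rxz and set V(A)={y}. Then ◇A at x, so □A at x, so A at z, i.e. z=y.

partial functionality: \forall x \forall y \forall z (Rxy \wedge Rxz \to y = z)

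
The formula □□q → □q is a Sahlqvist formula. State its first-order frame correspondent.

Suppose □□q→□q is valid. Take Rxy and set V(q)={w : xR²w}. Then □□q at x, so □q at x, so q at y, i.e. ∃z(Rxz∧Rzy).
Conversely, any frame satisfying ∀x ∀y (Rxy → ∃z (Rxz ∧ Rzy)) validates the schema.
Frame condition: ∀x ∀y (Rxy → ∃z (Rxz ∧ Rzy)).

Density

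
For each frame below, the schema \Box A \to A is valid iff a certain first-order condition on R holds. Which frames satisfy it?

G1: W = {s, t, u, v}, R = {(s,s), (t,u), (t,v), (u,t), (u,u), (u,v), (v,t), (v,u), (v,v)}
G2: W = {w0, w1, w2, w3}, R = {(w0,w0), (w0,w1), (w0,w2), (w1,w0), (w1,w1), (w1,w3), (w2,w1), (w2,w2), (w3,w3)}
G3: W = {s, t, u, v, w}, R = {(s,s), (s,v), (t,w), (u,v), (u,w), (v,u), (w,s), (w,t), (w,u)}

This is the axiom for reflexivity; its first-order frame correspondent is \forall x Rxx.
G1: fails — world t does not see itself.
G2: condition met.
G3: fails — world t does not see itself.
Valid on: G2.

G2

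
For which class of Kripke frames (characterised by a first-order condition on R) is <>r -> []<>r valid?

The Euclidean property

This schema is the 5 axiom.
Its frame correspondent is the Euclidean property — forall x forall y forall z (Rxy & Rxz -> Ryz).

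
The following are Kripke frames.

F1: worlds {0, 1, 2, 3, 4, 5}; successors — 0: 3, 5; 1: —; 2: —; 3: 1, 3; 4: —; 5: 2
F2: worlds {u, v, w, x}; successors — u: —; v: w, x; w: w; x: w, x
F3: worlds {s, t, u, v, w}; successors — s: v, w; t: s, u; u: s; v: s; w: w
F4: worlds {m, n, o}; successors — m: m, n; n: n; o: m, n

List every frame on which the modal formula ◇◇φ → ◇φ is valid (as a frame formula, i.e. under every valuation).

Frame correspondent (Sahlqvist): ∀x ∀y ∀z (Rxy ∧ Ryz → Rxz) — i.e. transitivity.
F1: fails — R03 and R31 but not R01.
F2: condition met.
F3: fails — Rus and Rsv but not Ruv.
F4: condition met.

F2, F4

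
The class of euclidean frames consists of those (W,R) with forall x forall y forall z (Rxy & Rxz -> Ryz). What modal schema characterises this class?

A defining formula is ◇q → □◇q (the 5 axiom).
Suppose ◇q→□◇q is valid. Take Rxy, Rxz and set V(q)={y}. Then ◇q at x, so □◇q at x, so ◇q at z, so some w with Rzw has q; w=y, i.e. Rzy. By symmetry of the argument, Ryz.

◇q → □◇q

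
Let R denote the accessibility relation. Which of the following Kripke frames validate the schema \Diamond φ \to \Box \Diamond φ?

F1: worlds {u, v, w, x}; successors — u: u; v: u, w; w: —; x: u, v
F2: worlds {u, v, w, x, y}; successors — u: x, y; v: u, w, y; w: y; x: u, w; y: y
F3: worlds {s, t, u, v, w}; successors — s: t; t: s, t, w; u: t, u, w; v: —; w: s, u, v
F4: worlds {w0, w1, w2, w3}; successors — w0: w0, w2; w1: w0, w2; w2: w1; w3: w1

Frame correspondent (Sahlqvist): \forall x \forall y \forall z (Rxy \wedge Rxz \to Ryz) — i.e. the Euclidean property.
F1: fails — Rvw and Rvw but not Rww.
F2: fails — Rux and Rux but not Rxx.
F3: fails — Rts and Rts but not Rss.
F4: fails — Rw0w2 and Rw0w2 but not Rw2w2.

none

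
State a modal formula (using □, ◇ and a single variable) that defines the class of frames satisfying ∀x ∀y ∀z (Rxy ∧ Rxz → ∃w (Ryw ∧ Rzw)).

◇□p → □◇p

This is convergence; the standard corresponding axiom is .2: ◇□p → □◇p.
Suppose ◇□p→□◇p is valid. Take Rxy, Rxz and set V(p)={w : Ryw}. Then □p at y so ◇□p at x, so □◇p at x, so ◇p at z, giving w with Rzw and Ryw.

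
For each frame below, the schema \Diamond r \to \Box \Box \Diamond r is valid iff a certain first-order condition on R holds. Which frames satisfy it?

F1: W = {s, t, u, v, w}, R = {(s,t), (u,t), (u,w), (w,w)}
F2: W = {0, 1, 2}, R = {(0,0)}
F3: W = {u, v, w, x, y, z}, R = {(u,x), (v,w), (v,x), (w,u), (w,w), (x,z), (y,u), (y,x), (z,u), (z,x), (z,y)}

Frame correspondent (Sahlqvist): \forall x \forall y \forall z ((xRy \wedge x R^2 z) \to \exists w (y = w \wedge zRw)) — i.e. a generalized confluence (Geach) condition.
F1: fails — uRt, uR²w but no w* with t=w* and wRw*.
F2: ✓.
F3: fails — vRw, vR²u but no t with w=t and uRt.

F2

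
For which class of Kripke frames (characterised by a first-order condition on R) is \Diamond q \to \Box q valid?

partial functionality

Suppose ◇q→□q is valid. Take Rxy, Rxz and set V(q)={y}. Then ◇q at x, so □q at x, so q at z, i.e. z=y.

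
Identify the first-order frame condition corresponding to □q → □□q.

transitivity: ∀x ∀y ∀z (Rxy ∧ Ryz → Rxz)

This is the 4 axiom.
It corresponds to transitivity: ∀x ∀y ∀z (Rxy ∧ Ryz → Rxz).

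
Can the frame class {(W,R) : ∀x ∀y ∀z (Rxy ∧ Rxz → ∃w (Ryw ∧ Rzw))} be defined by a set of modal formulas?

The condition is convergence. A defining modal formula is ◇□q → □◇q.
Suppose ◇□q→□◇q is valid. Take Rxy, Rxz and set V(q)={w : Ryw}. Then □q at y so ◇□q at x, so □◇q at x, so ◇q at z, giving w with Rzw and Ryw.

Yes — defined by ◇□q → □◇q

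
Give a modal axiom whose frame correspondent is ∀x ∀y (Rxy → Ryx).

ψ → □◇ψ

The condition is symmetry. The B schema ψ → □◇ψ defines it.
Suppose ψ→□◇ψ is valid. Take Rxy and set V(ψ)={x}. Then ψ at x, so □◇ψ at x, so ◇ψ at y, so some z with Ryz has ψ; z=x, i.e. Ryx.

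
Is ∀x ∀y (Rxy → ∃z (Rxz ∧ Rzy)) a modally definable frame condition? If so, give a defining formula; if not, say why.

The condition is density. A defining modal formula is □□p → □p.

Yes, by □□p → □p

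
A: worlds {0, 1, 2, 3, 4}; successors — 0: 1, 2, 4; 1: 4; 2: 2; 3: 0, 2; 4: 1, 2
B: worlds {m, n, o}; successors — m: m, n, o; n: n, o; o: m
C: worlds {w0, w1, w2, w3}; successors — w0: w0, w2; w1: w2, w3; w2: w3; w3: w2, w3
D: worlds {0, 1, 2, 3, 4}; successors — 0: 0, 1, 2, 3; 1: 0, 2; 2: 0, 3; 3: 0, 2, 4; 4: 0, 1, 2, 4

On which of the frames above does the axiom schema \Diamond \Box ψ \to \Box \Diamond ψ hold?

This is the axiom for convergence; its first-order frame correspondent is \forall x \forall y \forall z (Rxy \wedge Rxz \to \exists w (Ryw \wedge Rzw)).
A: fails — R02 and R01 but 2 and 1 have no common successor.
B: fails — Rmo and Rmn but o and n have no common successor.
C: fails — Rw0w2 and Rw0w0 but w2 and w0 have no common successor.
D: condition met.

D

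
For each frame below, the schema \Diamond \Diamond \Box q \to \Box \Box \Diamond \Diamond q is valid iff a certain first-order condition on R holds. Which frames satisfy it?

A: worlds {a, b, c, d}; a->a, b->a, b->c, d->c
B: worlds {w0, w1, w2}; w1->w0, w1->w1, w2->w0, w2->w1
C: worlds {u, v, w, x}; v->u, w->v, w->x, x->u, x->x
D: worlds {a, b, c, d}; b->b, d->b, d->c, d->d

A

Frame correspondent (Sahlqvist): \forall x \forall y \forall z ((x R^2 y \wedge x R^2 z) \to \exists w (yRw \wedge z R^2 w)) — i.e. a generalized confluence (Geach) condition.
A: condition met.
B: fails — w1R²w0, w1R²w0 but no w with w0Rw and w0R²w.
C: fails — wR²u, wR²u but no t with uRt and uR²t.
D: fails — dR²b, dR²c but no w with bRw and cR²w.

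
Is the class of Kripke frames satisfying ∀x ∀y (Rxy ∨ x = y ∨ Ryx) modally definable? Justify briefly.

No — not modally definable

If a class were modally definable it would be closed under disjoint unions (Goldblatt–Thomason).
Take 4 disjoint single-world reflexive frames: each is trivially connected, but their disjoint union has 4 worlds with no edge between distinct components, so it is not connected.
Hence connectedness of R is not modally definable.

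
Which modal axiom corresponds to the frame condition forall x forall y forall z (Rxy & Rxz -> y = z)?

◇p → □p

The condition is partial functionality. The CD schema ◇p → □p defines it.
Suppose ◇p→□p is valid. Take Rxy, Rxz and set V(p)={y}. Then ◇p at x, so □p at x, so p at z, i.e. z=y.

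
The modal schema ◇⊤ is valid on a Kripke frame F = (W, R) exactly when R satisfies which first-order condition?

◇⊤ holds at w iff w has a successor, so frame-validity of ◇⊤ is exactly seriality. Equivalently via □A → ◇A:
Suppose □A→◇A is valid. At any x set V(A)=W. Then □A at x, so ◇A at x, so x has a successor.
Conversely, any frame satisfying ∀x ∃y Rxy validates the schema.
Frame condition: ∀x ∃y Rxy.

Seriality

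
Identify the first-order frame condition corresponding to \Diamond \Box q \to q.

Equivalently (dual form): q → □◇q.
Suppose q→□◇q is valid. Take Rxy and set V(q)={x}. Then q at x, so □◇q at x, so ◇q at y, so some z with Ryz has q; z=x, i.e. Ryx.
Conversely, any frame satisfying \forall x \forall y (Rxy \to Ryx) validates the schema.
Frame condition: \forall x \forall y (Rxy \to Ryx).

symmetry: \forall x \forall y (Rxy \to Ryx)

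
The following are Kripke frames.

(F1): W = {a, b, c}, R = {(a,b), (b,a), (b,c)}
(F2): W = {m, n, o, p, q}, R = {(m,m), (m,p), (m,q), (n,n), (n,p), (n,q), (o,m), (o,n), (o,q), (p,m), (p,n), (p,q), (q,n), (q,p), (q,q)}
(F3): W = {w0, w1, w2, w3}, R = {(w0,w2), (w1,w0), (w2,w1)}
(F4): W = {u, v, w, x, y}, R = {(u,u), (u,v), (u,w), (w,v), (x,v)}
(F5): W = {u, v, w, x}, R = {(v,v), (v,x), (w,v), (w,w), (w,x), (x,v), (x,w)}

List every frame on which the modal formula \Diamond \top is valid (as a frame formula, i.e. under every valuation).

(F2)

This is the axiom for seriality; its first-order frame correspondent is \forall x \exists y Rxy.
(F1): fails — world c has no successor.
(F2): ✓.
(F3): fails — world w3 has no successor.
(F4): fails — world v has no successor.
(F5): fails — world u has no successor.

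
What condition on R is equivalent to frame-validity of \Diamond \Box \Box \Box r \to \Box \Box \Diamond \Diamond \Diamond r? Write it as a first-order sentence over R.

\forall x \forall y \forall z ((xRy \wedge x R^2 z) \to \exists w (y R^3 w \wedge z R^3 w))

This is a Sahlqvist (Geach-type) schema ◇^1□^3r → □^2◇^3r.
First-order correspondent: \forall x \forall y \forall z ((xRy \wedge x R^2 z) \to \exists w (y R^3 w \wedge z R^3 w)).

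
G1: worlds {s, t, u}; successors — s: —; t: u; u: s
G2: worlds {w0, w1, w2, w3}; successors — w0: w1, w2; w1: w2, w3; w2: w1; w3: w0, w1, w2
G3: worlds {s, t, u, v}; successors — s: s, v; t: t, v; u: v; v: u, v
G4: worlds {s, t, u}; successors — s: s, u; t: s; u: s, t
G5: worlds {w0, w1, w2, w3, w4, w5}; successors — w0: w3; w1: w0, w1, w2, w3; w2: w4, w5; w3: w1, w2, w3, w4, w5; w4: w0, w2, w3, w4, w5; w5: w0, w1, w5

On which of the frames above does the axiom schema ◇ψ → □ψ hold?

G1

Frame correspondent (Sahlqvist): ∀x ∀y ∀z (Rxy ∧ Rxz → y = z) — i.e. partial functionality.
G1: condition met.
G2: fails — w0 sees both w1 and w2.
G3: fails — s sees both s and v.
G4: fails — s sees both s and u.
G5: fails — w1 sees both w0 and w1.
Valid on: G1.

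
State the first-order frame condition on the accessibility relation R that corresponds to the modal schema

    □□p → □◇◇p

This is a Sahlqvist (Geach-type) schema ◇^0□^2p → □^1◇^2p.
Minimal-valuation argument: fix x; take any y with xR^0y and any z with xR^1z. Set V(p) to the set of worlds R-reachable from y in exactly 2 steps. Then □^2p holds at y, so the antecedent holds at x; validity forces ◇^2p at z, giving a w with zR^2w and yR^2w.
First-order correspondent: ∀x ∀z (xRz → ∃w (xR²w ∧ zR²w)).

∀x ∀z (xRz → ∃w (xR²w ∧ zR²w))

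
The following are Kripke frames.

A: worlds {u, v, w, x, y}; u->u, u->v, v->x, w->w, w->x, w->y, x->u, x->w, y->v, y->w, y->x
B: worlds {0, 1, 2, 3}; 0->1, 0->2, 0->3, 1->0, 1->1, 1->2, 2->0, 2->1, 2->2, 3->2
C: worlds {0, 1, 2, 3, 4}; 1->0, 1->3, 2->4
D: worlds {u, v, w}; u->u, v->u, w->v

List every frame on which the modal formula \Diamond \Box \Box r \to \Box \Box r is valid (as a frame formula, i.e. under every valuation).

Frame correspondent (Sahlqvist): \forall x \forall y \forall z ((xRy \wedge x R^2 z) \to \exists w (y R^2 w \wedge z = w)) — i.e. a generalized confluence (Geach) condition.
A: fails — uRv, uR²v but no t with vR²t and v=t.
B: fails — 1R0, 1R²3 but no w with 0R²w and 3=w.
C: ✓.
D: ✓.

C, D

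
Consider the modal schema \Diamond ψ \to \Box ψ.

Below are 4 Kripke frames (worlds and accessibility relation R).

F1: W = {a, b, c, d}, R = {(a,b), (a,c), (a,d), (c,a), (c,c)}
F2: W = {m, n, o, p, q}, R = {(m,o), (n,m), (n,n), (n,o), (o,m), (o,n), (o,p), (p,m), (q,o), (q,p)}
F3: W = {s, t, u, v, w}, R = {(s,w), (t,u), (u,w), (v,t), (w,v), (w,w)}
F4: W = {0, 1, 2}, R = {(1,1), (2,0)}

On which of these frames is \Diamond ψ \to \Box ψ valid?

F4

Frame correspondent (Sahlqvist): \forall x \forall y \forall z (Rxy \wedge Rxz \to y = z) — i.e. partial functionality.
F1: fails — a sees both b and c.
F2: fails — n sees both m and n.
F3: fails — w sees both v and w.
F4: satisfies the condition.
Valid on: F4.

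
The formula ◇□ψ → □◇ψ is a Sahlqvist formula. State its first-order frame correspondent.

convergence: ∀x ∀y ∀z (Rxy ∧ Rxz → ∃w (Ryw ∧ Rzw))

This schema is the .2 axiom.
Its frame correspondent is convergence — ∀x ∀y ∀z (Rxy ∧ Rxz → ∃w (Ryw ∧ Rzw)).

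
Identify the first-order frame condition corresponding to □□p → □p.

This is the C4 axiom.
It corresponds to density: ∀x ∀y (Rxy → ∃z (Rxz ∧ Rzy)).

density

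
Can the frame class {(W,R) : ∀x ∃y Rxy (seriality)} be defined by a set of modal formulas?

Yes: it is seriality, defined by the D schema □p → ◇p.

Yes, by □p → ◇p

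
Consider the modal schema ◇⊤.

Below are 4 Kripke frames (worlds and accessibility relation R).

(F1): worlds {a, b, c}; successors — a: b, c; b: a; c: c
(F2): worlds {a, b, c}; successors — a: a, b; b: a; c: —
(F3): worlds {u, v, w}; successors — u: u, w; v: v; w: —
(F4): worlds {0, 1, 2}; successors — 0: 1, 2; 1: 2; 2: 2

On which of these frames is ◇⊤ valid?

This is the axiom for seriality; its first-order frame correspondent is ∀x ∃y Rxy.
(F1): holds.
(F2): fails — world c has no successor.
(F3): fails — world w has no successor.
(F4): holds.
Valid on: (F1), (F4).

(F1), (F4)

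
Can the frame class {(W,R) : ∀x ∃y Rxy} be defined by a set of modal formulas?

Definable; □r → ◇r defines it

This is a Sahlqvist condition; the D axiom □r → ◇r defines it.
Suppose □r→◇r is valid. At any x set V(r)=W. Then □r at x, so ◇r at x, so x has a successor.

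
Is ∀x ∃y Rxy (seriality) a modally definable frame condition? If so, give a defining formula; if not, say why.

Yes — defined by □p → ◇p

This is a Sahlqvist condition; the D axiom □p → ◇p defines it.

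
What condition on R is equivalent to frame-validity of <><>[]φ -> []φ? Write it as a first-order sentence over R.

This is a Sahlqvist (Geach-type) schema ◇^2□^1φ → □^1◇^0φ.
Minimal-valuation argument: fix x; take any y with xR^2y and any z with xR^1z. Set V(φ) to the set of worlds R-reachable from y in exactly 1 step. Then □^1φ holds at y, so the antecedent holds at x; validity forces ◇^0φ at z, giving a w with zR^0w and yR^1w.
First-order correspondent: forall x forall y forall z ((x R^2 y & xRz) -> exists w (yRw & z = w)).

forall x forall y forall z ((x R^2 y & xRz) -> exists w (yRw & z = w))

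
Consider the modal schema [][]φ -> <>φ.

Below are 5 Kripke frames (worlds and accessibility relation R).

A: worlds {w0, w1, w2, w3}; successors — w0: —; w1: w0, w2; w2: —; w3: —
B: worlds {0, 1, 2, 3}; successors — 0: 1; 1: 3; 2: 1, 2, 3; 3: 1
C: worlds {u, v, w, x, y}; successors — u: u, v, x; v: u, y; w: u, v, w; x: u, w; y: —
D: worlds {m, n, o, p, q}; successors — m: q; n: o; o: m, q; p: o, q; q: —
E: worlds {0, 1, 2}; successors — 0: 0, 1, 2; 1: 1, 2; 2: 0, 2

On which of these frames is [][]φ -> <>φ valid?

The schema corresponds to a generalized confluence (Geach) condition: forall x exists w (x R^2 w & xRw).
A: fails — at w0 but no w with w0R²w and w0Rw.
B: fails — at 0 but no w with 0R²w and 0Rw.
C: fails — at y but no t with yR²t and yRt.
D: fails — at m but no w with mR²w and mRw.
E: holds.
Valid on: E.

E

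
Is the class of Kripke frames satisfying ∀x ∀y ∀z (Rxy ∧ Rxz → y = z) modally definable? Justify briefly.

This is a Sahlqvist condition; the CD axiom ◇q → □q defines it.
Suppose ◇q→□q is valid. Take Rxy, Rxz and set V(q)={y}. Then ◇q at x, so □q at x, so q at z, i.e. z=y.

Yes — defined by ◇q → □q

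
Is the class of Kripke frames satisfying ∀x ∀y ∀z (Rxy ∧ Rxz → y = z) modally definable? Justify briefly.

Yes: it is partial functionality, defined by the CD schema ◇p → □p.
Suppose ◇p→□p is valid. Take Rxy, Rxz and set V(p)={y}. Then ◇p at x, so □p at x, so p at z, i.e. z=y.

Yes, by ◇p → □p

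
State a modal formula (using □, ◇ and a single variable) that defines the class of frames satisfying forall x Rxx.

□p → p

This is reflexivity; the standard corresponding axiom is T: □p → p.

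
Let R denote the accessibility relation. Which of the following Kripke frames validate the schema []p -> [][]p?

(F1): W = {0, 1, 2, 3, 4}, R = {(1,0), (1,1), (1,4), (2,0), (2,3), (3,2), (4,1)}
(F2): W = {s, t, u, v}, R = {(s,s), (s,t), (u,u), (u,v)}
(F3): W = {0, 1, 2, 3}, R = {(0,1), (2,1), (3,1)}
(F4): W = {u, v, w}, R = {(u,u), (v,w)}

(F2), (F3), (F4)

Frame correspondent (Sahlqvist): forall x forall y forall z (Rxy & Ryz -> Rxz) — i.e. transitivity.
(F1): fails — R32 and R23 but not R33.
(F2): ✓.
(F3): ✓.
(F4): ✓.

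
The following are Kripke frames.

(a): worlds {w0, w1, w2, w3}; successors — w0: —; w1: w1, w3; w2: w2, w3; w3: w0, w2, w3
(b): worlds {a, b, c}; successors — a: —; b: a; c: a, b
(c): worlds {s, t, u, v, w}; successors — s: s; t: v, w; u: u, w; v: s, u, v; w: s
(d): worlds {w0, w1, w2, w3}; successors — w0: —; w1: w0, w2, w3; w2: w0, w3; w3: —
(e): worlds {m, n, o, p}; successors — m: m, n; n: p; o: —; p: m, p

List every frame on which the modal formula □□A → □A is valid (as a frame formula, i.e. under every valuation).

Frame correspondent (Sahlqvist): ∀x ∀y (Rxy → ∃z (Rxz ∧ Rzy)) — i.e. density.
(a): condition met.
(b): fails — Rba but no z with Rbz and Rza.
(c): fails — Rtw but no z with Rtz and Rzw.
(d): fails — Rw1w2 but no z with Rw1z and Rzw2.
(e): condition met.
Valid on: (a), (e).

(a), (e)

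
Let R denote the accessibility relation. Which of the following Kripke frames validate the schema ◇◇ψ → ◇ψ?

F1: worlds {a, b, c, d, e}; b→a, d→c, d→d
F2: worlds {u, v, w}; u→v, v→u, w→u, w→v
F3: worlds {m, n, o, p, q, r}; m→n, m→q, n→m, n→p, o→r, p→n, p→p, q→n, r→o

This is the axiom for transitivity; its first-order frame correspondent is ∀x ∀y ∀z (Rxy ∧ Ryz → Rxz).
F1: holds.
F2: fails — Ruv and Rvu but not Ruu.
F3: fails — Rpn and Rnm but not Rpm.
Valid on: F1.

F1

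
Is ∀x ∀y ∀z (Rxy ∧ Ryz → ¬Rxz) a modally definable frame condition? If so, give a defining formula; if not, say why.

Modal frame validity is preserved under surjective bounded morphisms.
The 5-cycle (worlds w0,w1,w2,w3,w4 with w0→w1→w2→w3→w4→w0) is intransitive. Mapping every world to a single reflexive point • is a surjective bounded morphism; the reflexive point is not intransitive (R••∧R•• but R••).
So the class is not modally definable.

No — not modally definable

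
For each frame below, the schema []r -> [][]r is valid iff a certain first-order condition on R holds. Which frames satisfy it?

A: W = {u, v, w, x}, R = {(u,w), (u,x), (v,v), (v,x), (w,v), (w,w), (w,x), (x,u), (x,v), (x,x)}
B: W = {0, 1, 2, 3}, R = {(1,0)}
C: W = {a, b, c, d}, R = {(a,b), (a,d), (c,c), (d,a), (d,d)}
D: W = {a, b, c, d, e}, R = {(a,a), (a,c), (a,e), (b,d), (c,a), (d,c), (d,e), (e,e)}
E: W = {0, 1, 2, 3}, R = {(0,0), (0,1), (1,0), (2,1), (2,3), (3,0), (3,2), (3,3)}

B

The schema corresponds to transitivity: forall x forall y forall z (Rxy & Ryz -> Rxz).
A: fails — Ruw and Rwv but not Ruv.
B: condition met.
C: fails — Rad and Rda but not Raa.
D: fails — Rdc and Rca but not Rda.
E: fails — R10 and R01 but not R11.
Valid on: B.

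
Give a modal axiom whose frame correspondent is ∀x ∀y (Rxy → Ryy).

A defining formula is □(□q → q) (the T□ axiom).
Suppose □(□q→q) is valid. Take Rxy and set V(q)={w : Ryw}. Then at y, □q holds; since □(□q→q) at x, □q→q at y, so q at y, i.e. Ryy.

□(□q → q)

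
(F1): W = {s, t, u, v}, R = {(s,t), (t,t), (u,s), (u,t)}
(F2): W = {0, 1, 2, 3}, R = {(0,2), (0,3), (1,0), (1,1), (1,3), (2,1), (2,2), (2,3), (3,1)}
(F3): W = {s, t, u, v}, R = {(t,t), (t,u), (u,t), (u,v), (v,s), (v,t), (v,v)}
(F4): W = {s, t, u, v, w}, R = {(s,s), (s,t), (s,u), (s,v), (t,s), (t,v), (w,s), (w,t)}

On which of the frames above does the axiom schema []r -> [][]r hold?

(F1)

Frame correspondent (Sahlqvist): forall x forall y forall z (Rxy & Ryz -> Rxz) — i.e. transitivity.
(F1): holds.
(F2): fails — R10 and R02 but not R12.
(F3): fails — Ruv and Rvs but not Rus.
(F4): fails — Rwt and Rtv but not Rwv.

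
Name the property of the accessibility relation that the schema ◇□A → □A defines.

This is frame-equivalent to ◇A → □◇A (substitute ¬A for A and contrapose).
Suppose ◇A→□◇A is valid. Take Rxy, Rxz and set V(A)={y}. Then ◇A at x, so □◇A at x, so ◇A at z, so some w with Rzw has A; w=y, i.e. Rzy. By symmetry of the argument, Ryz.

the Euclidean property: ∀x ∀y ∀z (Rxy ∧ Rxz → Ryz)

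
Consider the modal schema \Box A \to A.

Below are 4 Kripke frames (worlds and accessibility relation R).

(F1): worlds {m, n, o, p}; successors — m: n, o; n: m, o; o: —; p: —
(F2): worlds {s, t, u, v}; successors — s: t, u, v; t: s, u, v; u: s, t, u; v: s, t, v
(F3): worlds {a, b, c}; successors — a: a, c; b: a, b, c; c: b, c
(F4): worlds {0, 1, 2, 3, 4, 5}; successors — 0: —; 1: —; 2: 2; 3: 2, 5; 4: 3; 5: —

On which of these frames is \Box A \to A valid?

(F3)

Frame correspondent (Sahlqvist): \forall x Rxx — i.e. reflexivity.
(F1): fails — world m does not see itself.
(F2): fails — world s does not see itself.
(F3): ✓.
(F4): fails — world 0 does not see itself.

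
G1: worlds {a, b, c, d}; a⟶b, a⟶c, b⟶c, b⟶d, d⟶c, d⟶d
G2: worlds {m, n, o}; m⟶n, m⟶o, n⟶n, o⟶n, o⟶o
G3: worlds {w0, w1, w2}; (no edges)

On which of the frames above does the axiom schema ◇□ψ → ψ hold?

G3

Frame correspondent (Sahlqvist): ∀x ∀y (Rxy → Ryx) — i.e. symmetry.
G1: fails — Rbc but not Rcb.
G2: fails — Ron but not Rno.
G3: condition met.
Valid on: G3.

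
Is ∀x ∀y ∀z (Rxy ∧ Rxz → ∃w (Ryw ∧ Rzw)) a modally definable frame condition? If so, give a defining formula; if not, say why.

Yes, by ◇□r → □◇r

The condition is convergence. A defining modal formula is ◇□r → □◇r.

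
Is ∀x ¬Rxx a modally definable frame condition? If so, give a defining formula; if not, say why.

Any modally definable frame class is closed under surjective bounded morphisms.
The 3-cycle (worlds s,t,u with s→t→u→s) is irreflexive, and the map sending every world to a single reflexive point • is a surjective bounded morphism (forth: every edge maps to (•,•); back: every world has a successor). So any modal formula valid on the 3-cycle is also valid on the reflexive point, which is not irreflexive.
So no modal formula (or set of formulas) defines exactly the irreflexive frames.

Not definable by any modal formula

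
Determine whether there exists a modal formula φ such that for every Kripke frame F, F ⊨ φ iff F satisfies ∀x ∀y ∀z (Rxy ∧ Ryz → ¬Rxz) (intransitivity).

If a class were modally definable it would be closed under surjective bounded morphisms (Goldblatt–Thomason).
The 3-cycle (worlds w0,w1,w2 with w0→w1→w2→w0) is intransitive. Mapping every world to a single reflexive point • is a surjective bounded morphism; the reflexive point is not intransitive (R••∧R•• but R••).
So no modal formula (or set of formulas) defines exactly the intransitive frames.

No — not modally definable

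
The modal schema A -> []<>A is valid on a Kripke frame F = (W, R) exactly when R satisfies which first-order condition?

Suppose A→□◇A is valid. Take Rxy and set V(A)={x}. Then A at x, so □◇A at x, so ◇A at y, so some z with Ryz has A; z=x, i.e. Ryx.
Conversely, on a frame with symmetry the schema holds at every world under every valuation.
Frame condition: forall x forall y (Rxy -> Ryx).

symmetry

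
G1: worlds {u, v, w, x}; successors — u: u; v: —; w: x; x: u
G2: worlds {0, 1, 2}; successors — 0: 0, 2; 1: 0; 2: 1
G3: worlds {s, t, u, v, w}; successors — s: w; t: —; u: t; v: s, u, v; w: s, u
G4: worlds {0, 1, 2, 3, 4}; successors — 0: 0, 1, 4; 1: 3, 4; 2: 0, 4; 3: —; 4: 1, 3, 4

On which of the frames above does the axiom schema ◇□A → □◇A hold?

G1

This is the axiom for convergence; its first-order frame correspondent is ∀x ∀y ∀z (Rxy ∧ Rxz → ∃w (Ryw ∧ Rzw)).
G1: holds.
G2: fails — R00 and R02 but 0 and 2 have no common successor.
G3: fails — Rut and Rut but t and t have no common successor.
G4: fails — R14 and R13 but 4 and 3 have no common successor.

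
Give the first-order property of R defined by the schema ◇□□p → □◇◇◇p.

This is a Sahlqvist (Geach-type) schema ◇^1□^2p → □^1◇^3p.
First-order correspondent: ∀x ∀y ∀z ((xRy ∧ xRz) → ∃w (yR²w ∧ zR³w)).

∀x ∀y ∀z ((xRy ∧ xRz) → ∃w (yR²w ∧ zR³w))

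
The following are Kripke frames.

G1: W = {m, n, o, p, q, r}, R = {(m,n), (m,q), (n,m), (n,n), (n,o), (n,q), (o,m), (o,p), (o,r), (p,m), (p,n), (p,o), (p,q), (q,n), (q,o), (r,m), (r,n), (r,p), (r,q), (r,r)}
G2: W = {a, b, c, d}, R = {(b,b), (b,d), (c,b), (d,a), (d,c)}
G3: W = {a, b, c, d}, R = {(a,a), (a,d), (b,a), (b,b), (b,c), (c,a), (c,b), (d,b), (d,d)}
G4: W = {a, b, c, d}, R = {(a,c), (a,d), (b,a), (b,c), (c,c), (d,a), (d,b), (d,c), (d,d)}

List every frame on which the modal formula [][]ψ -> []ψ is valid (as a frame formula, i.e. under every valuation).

The schema corresponds to density: forall x forall y (Rxy -> exists z (Rxz & Rzy)).
G1: satisfies the condition.
G2: fails — Rdc but no z with Rdz and Rzc.
G3: satisfies the condition.
G4: fails — Rba but no z with Rbz and Rza.
Valid on: G1, G3.

G1, G3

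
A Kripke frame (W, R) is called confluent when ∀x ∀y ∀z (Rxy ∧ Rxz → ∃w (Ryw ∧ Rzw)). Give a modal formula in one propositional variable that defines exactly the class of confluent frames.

◇□r → □◇r

This is convergence; the standard corresponding axiom is .2: ◇□r → □◇r.
Suppose ◇□r→□◇r is valid. Take Rxy, Rxz and set V(r)={w : Ryw}. Then □r at y so ◇□r at x, so □◇r at x, so ◇r at z, giving w with Rzw and Ryw.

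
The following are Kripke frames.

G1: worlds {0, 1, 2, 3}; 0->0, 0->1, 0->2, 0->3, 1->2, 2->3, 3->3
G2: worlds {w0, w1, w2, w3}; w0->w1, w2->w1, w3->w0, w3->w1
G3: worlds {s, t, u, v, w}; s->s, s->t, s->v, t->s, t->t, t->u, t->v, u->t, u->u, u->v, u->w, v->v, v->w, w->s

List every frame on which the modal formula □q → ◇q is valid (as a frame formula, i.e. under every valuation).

The schema corresponds to seriality: ∀x ∃y Rxy.
G1: condition met.
G2: fails — world w1 has no successor.
G3: condition met.
Valid on: G1, G3.

G1, G3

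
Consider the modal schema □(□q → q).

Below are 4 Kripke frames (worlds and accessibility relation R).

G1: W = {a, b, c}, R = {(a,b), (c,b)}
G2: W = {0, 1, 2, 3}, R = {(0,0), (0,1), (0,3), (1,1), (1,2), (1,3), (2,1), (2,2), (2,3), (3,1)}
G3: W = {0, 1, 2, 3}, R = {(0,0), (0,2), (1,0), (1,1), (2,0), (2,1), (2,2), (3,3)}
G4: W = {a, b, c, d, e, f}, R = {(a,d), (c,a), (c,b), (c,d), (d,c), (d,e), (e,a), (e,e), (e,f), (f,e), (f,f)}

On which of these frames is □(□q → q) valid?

G3

Frame correspondent (Sahlqvist): ∀x ∀y (Rxy → Ryy) — i.e. shift-reflexivity.
G1: fails — Rab but not Rbb.
G2: fails — R23 but not R33.
G3: condition met.
G4: fails — Rcd but not Rdd.
Valid on: G3.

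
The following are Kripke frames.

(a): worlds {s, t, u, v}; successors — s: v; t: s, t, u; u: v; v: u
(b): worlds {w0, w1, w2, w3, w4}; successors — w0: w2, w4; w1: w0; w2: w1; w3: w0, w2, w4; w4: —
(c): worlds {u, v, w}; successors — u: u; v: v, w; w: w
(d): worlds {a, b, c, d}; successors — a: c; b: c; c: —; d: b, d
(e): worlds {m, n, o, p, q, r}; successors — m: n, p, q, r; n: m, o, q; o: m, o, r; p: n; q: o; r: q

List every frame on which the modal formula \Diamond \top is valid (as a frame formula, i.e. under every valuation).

Frame correspondent (Sahlqvist): \forall x \exists y Rxy — i.e. seriality.
(a): satisfies the condition.
(b): fails — world w4 has no successor.
(c): satisfies the condition.
(d): fails — world c has no successor.
(e): satisfies the condition.
Valid on: (a), (c), (e).

(a), (c), (e)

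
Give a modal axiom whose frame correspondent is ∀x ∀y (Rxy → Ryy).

□(□p → p)

This is shift-reflexivity; the standard corresponding axiom is T□: □(□p → p).
Suppose □(□p→p) is valid. Take Rxy and set V(p)={w : Ryw}. Then at y, □p holds; since □(□p→p) at x, □p→p at y, so p at y, i.e. Ryy.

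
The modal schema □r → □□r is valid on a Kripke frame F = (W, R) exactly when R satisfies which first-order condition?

Suppose □r→□□r is valid. Take Rxy, Ryz and set V(r)={w : Rxw}. Then □r at x, so □□r at x, so □r at y, so r at z, i.e. Rxz.

Transitivity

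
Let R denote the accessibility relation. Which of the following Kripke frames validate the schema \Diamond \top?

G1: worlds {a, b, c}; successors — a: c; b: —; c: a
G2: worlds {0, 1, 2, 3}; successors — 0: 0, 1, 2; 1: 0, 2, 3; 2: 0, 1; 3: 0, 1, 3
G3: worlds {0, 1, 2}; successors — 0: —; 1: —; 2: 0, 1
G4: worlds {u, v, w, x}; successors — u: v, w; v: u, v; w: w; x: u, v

The schema corresponds to seriality: \forall x \exists y Rxy.
G1: fails — world b has no successor.
G2: condition met.
G3: fails — world 0 has no successor.
G4: condition met.
Valid on: G2, G4.

G2, G4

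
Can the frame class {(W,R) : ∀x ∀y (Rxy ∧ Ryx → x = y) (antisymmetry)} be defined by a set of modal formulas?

No — not modally definable

Any modally definable frame class is closed under surjective bounded morphisms.
The 6-cycle (worlds w0,w1,w2,w3,w4,w5 with w0→w1→w2→w3→w4→w5→w0) is antisymmetric. Sending even-indexed worlds to a and odd-indexed worlds to b is a surjective bounded morphism onto the two-world frame with a↔b, which is not antisymmetric.
So no modal formula (or set of formulas) defines exactly the antisymmetric frames.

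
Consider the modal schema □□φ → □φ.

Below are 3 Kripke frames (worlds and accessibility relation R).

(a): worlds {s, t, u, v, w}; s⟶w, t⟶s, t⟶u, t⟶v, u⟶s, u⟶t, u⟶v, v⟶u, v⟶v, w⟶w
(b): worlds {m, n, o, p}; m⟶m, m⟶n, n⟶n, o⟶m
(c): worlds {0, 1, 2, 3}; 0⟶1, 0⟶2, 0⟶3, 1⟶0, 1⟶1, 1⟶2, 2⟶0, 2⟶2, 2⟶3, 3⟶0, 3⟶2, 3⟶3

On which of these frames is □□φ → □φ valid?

(b), (c)

Frame correspondent (Sahlqvist): ∀x ∀y (Rxy → ∃z (Rxz ∧ Rzy)) — i.e. density.
(a): fails — Rut but no z with Ruz and Rzt.
(b): condition met.
(c): condition met.
Valid on: (b), (c).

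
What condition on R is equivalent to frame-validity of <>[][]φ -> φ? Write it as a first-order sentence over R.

This is a Sahlqvist (Geach-type) schema ◇^1□^2φ → □^0◇^0φ.
Minimal-valuation argument: fix x; take any y with xR^1y and any z with xR^0z. Set V(φ) to the set of worlds R-reachable from y in exactly 2 steps. Then □^2φ holds at y, so the antecedent holds at x; validity forces ◇^0φ at z, giving a w with zR^0w and yR^2w.
First-order correspondent: forall x forall y (xRy -> exists w (y R^2 w & x = w)).

forall x forall y (xRy -> exists w (y R^2 w & x = w))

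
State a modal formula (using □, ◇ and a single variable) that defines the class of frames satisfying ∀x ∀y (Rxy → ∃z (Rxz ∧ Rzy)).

The condition is density. The C4 schema □□r → □r defines it.

□□r → □r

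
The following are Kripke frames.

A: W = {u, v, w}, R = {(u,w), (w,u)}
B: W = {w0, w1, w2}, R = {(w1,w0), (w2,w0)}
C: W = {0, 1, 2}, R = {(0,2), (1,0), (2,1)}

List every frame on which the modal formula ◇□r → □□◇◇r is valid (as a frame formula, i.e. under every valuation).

The schema corresponds to a generalized confluence (Geach) condition: ∀x ∀y ∀z ((xRy ∧ xR²z) → ∃w (yRw ∧ zR²w)).
A: satisfies the condition.
B: satisfies the condition.
C: fails — 0R2, 0R²1 but no w with 2Rw and 1R²w.

A, B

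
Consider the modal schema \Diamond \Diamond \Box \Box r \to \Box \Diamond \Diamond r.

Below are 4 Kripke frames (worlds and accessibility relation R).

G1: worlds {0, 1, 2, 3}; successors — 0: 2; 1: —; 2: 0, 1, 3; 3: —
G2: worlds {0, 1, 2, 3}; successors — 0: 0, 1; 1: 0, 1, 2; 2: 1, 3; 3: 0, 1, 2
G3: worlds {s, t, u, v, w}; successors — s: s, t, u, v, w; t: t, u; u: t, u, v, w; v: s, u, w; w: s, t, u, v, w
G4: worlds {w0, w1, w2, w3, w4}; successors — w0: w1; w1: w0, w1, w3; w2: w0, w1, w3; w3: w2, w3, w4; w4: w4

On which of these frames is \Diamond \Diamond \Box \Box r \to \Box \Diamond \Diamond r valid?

Frame correspondent (Sahlqvist): \forall x \forall y \forall z ((x R^2 y \wedge xRz) \to \exists w (y R^2 w \wedge z R^2 w)) — i.e. a generalized confluence (Geach) condition.
G1: fails — 0R²0, 0R2 but no w with 0R²w and 2R²w.
G2: condition met.
G3: condition met.
G4: fails — w1R²w4, w1Rw0 but no w with w4R²w and w0R²w.

G2, G3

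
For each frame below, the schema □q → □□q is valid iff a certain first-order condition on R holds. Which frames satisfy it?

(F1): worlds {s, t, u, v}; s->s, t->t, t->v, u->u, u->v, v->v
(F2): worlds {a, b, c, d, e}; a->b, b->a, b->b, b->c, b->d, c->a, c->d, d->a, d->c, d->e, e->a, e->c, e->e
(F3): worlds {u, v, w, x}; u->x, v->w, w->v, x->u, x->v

This is the axiom for transitivity; its first-order frame correspondent is ∀x ∀y ∀z (Rxy ∧ Ryz → Rxz).
(F1): condition met.
(F2): fails — Rcd and Rdc but not Rcc.
(F3): fails — Rvw and Rwv but not Rvv.
Valid on: (F1).

(F1)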